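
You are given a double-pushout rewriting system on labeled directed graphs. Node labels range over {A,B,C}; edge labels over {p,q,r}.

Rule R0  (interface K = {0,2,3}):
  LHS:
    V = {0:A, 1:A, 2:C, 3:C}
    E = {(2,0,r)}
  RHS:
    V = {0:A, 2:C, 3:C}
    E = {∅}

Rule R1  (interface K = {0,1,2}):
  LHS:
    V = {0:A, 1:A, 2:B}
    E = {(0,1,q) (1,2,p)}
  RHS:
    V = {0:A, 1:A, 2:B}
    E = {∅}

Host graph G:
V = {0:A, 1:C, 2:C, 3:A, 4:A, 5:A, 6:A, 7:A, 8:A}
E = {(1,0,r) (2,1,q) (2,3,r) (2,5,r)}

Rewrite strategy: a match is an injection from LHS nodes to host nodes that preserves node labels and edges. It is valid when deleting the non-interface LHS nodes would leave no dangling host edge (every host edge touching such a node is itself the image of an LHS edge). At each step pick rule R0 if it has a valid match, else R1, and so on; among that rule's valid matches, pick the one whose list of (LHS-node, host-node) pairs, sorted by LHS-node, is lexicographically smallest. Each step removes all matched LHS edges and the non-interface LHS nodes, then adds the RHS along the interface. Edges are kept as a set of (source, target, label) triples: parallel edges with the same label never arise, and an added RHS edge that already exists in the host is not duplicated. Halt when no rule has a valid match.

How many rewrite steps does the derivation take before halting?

start.  V:9 E:4  edges: 1-r->0 2-q->1 2-r->3 2-r->5
1. fire R0 via {0↦0, 1↦4, 2↦1, 3↦2}  →  V:8 E:3  edges: 2-q->1 2-r->3 2-r->5
2. fire R0 via {0↦3, 1↦0, 2↦2, 3↦1}  →  V:7 E:2  edges: 2-q->1 2-r->5
3. fire R0 via {0↦5, 1↦3, 2↦2, 3↦1}  →  V:6 E:1  edges: 2-q->1
halt: no rule applies after step 3

Answer: 3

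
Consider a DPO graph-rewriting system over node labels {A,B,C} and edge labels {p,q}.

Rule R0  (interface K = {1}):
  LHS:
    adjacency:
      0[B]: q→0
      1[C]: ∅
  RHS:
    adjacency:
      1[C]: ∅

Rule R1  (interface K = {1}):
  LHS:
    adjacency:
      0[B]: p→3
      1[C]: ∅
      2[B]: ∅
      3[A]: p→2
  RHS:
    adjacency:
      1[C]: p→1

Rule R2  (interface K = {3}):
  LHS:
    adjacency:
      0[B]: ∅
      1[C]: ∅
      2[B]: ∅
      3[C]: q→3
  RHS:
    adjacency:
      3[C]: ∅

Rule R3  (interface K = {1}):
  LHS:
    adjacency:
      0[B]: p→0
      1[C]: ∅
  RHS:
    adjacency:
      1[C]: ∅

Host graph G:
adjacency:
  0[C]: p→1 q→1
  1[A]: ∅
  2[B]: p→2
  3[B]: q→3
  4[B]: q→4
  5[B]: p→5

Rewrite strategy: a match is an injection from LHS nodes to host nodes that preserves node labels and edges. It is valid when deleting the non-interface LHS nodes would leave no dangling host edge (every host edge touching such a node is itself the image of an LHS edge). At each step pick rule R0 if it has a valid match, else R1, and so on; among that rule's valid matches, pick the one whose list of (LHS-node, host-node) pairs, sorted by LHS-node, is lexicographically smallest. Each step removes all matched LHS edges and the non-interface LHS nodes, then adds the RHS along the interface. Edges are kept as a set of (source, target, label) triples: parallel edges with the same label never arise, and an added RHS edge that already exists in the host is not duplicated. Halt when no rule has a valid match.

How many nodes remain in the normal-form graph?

Answer: 2

Steps:
[0] host  ⇒  6 nodes, 6 edges  {0-p->1 0-q->1 2-p->2 3-q->3 4-q->4 5-p->5}
[1] R0 @ {0↦3, 1↦0}  ⇒  5 nodes, 5 edges  {0-p->1 0-q->1 2-p->2 4-q->4 5-p->5}
[2] R0 @ {0↦4, 1↦0}  ⇒  4 nodes, 4 edges  {0-p->1 0-q->1 2-p->2 5-p->5}
[3] R3 @ {0↦2, 1↦0}  ⇒  3 nodes, 3 edges  {0-p->1 0-q->1 5-p->5}
[4] R3 @ {0↦5, 1↦0}  ⇒  2 nodes, 2 edges  {0-p->1 0-q->1}
normal form: no rule applies after step 4
NF nodes: {0:C, 1:A}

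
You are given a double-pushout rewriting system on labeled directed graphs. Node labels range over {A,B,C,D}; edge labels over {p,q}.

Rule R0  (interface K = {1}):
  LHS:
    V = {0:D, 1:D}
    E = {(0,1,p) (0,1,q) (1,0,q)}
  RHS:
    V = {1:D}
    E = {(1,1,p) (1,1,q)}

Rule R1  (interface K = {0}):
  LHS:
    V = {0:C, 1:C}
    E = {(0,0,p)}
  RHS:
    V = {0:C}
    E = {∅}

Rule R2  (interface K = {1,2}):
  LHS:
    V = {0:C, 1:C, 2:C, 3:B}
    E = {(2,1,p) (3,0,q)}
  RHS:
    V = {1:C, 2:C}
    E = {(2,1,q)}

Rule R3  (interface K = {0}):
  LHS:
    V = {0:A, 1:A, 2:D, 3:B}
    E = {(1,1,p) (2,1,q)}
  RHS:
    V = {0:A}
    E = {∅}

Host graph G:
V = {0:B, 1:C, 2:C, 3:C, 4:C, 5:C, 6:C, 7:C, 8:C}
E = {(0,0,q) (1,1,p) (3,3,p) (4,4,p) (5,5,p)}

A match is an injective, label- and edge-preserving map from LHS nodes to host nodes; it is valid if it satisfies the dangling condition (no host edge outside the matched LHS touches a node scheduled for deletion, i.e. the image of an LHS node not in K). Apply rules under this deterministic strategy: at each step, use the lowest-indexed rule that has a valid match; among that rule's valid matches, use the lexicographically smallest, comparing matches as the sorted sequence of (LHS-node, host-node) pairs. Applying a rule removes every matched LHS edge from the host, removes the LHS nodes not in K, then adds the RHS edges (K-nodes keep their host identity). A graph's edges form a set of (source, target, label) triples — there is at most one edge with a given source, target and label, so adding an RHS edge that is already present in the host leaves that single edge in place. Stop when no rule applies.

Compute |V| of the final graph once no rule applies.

initial: |V|=9 |E|=5  E = 0-q->0 1-p->1 3-p->3 4-p->4 5-p->5
step 1: apply R1 at {0↦1, 1↦2}  → |V|=8 |E|=4  E = 0-q->0 3-p->3 4-p->4 5-p->5
step 2: apply R1 at {0↦3, 1↦1}  → |V|=7 |E|=3  E = 0-q->0 4-p->4 5-p->5
step 3: apply R1 at {0↦4, 1↦3}  → |V|=6 |E|=2  E = 0-q->0 5-p->5
step 4: apply R1 at {0↦5, 1↦4}  → |V|=5 |E|=1  E = 0-q->0
normal form: no rule applies after step 4
NF nodes: {0:B, 5:C, 6:C, 7:C, 8:C}

Answer: 5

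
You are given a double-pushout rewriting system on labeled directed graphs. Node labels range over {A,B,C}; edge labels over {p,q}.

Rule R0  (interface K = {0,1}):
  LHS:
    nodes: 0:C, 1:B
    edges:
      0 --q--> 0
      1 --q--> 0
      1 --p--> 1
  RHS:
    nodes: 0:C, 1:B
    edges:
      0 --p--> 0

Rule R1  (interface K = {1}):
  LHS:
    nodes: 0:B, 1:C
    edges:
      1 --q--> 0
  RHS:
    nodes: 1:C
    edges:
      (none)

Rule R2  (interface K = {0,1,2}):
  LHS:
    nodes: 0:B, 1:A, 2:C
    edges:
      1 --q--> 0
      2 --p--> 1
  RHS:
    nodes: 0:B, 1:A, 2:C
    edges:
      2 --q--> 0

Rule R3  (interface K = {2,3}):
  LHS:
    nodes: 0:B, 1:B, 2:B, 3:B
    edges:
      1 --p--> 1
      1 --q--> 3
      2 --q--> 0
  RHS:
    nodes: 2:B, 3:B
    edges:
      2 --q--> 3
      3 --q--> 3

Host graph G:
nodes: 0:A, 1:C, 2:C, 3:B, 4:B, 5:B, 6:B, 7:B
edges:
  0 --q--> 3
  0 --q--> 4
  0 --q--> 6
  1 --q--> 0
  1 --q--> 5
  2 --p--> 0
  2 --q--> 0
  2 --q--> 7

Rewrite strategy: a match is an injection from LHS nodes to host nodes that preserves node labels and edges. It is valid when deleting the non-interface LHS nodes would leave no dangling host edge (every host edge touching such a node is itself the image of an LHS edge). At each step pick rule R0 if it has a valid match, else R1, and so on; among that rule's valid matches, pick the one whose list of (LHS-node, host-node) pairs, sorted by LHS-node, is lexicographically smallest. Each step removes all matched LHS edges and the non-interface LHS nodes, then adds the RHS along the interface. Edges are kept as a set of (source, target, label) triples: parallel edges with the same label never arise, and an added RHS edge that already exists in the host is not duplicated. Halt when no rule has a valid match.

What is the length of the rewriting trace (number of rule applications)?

Answer: 4

Steps:
start.  V:8 E:8  edges: 0-q->3 0-q->4 0-q->6 1-q->0 1-q->5 2-p->0 2-q->0 2-q->7
1. fire R1 via {0↦5, 1↦1}  →  V:7 E:7  edges: 0-q->3 0-q->4 0-q->6 1-q->0 2-p->0 2-q->0 2-q->7
2. fire R1 via {0↦7, 1↦2}  →  V:6 E:6  edges: 0-q->3 0-q->4 0-q->6 1-q->0 2-p->0 2-q->0
3. fire R2 via {0↦3, 1↦0, 2↦2}  →  V:6 E:5  edges: 0-q->4 0-q->6 1-q->0 2-q->0 2-q->3
4. fire R1 via {0↦3, 1↦2}  →  V:5 E:4  edges: 0-q->4 0-q->6 1-q->0 2-q->0
final graph: no rule applies after step 4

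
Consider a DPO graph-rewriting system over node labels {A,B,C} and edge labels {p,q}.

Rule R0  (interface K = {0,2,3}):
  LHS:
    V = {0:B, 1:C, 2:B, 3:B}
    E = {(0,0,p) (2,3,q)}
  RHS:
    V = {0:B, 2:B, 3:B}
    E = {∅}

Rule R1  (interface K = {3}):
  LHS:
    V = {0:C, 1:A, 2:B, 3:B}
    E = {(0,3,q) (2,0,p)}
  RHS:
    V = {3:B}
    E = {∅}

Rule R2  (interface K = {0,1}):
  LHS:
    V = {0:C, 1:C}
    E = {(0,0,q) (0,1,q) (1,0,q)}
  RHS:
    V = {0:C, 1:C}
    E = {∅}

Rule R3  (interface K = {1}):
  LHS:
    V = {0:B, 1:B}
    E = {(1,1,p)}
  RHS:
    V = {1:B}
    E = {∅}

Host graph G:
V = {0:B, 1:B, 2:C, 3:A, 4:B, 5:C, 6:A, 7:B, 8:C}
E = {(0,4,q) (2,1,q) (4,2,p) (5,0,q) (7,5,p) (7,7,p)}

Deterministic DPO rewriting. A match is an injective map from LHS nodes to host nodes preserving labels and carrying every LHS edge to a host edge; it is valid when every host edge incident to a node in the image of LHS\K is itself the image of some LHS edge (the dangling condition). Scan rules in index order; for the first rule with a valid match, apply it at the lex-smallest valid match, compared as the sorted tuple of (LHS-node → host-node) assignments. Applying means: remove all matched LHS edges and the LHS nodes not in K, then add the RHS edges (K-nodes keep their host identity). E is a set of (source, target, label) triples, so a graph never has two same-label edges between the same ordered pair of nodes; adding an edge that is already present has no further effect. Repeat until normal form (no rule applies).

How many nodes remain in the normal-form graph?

Answer: 2

Steps:
[0] host  ⇒  9 nodes, 6 edges  {0-q->4 2-q->1 4-p->2 5-q->0 7-p->5 7-p->7}
[1] R0 @ {0↦7, 1↦8, 2↦0, 3↦4}  ⇒  8 nodes, 4 edges  {2-q->1 4-p->2 5-q->0 7-p->5}
[2] R1 @ {0↦2, 1↦3, 2↦4, 3↦1}  ⇒  5 nodes, 2 edges  {5-q->0 7-p->5}
[3] R1 @ {0↦5, 1↦6, 2↦7, 3↦0}  ⇒  2 nodes, 0 edges  {∅}
halt: no rule applies after step 3
NF nodes: {0:B, 1:B}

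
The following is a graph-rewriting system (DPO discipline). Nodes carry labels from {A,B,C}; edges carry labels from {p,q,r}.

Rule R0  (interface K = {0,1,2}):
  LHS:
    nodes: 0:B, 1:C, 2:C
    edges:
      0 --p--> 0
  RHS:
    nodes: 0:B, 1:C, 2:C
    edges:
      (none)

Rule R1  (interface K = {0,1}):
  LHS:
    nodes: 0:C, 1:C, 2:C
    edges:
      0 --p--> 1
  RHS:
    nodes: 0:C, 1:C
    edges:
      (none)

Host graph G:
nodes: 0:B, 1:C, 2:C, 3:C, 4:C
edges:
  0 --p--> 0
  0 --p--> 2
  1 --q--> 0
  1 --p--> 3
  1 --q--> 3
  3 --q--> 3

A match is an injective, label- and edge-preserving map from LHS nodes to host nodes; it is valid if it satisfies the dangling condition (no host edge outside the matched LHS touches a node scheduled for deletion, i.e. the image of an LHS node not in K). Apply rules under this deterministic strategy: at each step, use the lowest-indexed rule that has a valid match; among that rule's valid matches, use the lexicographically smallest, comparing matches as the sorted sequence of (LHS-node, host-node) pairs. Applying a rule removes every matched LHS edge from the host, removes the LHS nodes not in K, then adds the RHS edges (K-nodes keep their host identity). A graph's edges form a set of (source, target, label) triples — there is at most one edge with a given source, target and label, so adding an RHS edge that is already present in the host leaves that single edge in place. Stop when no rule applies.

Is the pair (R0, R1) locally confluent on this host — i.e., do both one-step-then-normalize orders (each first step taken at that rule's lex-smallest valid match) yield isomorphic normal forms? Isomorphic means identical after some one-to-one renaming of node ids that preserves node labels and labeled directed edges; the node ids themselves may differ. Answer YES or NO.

branch R0-first: apply at {0↦0, 1↦1, 2↦2} → |E|=5, then 1 more step(s) → NF |V|=4 |E|=4 V={0:B, 1:C, 2:C, 3:C} E=0-p->2 1-q->0 1-q->3 3-q->3
branch R1-first: apply at {0↦1, 1↦3, 2↦4} → |E|=5, then 1 more step(s) → NF |V|=4 |E|=4 V={0:B, 1:C, 2:C, 3:C} E=0-p->2 1-q->0 1-q->3 3-q->3
graphs isomorphic (equal up to label-preserving node renaming)

Answer: YES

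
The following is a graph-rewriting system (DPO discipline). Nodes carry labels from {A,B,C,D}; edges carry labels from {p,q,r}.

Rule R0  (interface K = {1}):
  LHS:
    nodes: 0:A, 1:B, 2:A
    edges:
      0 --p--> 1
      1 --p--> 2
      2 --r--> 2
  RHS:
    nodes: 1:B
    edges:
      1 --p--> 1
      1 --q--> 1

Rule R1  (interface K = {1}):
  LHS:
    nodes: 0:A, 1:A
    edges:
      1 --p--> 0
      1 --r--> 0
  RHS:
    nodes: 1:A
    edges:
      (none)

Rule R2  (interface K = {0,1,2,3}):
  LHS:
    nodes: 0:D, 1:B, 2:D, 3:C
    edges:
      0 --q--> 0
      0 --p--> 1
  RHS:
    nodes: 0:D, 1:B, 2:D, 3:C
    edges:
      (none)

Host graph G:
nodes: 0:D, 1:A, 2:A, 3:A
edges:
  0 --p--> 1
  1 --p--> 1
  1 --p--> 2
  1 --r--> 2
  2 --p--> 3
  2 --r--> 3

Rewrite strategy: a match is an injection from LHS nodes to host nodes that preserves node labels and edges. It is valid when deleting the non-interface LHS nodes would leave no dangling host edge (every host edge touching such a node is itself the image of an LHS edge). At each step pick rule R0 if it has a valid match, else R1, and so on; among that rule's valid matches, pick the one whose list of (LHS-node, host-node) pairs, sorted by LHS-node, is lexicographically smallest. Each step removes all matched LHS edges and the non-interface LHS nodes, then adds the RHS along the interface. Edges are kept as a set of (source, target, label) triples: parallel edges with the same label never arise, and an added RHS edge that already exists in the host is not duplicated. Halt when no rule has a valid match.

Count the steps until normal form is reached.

Answer: 2

Derivation:
[0] host  ⇒  4 nodes, 6 edges  {0-p->1 1-p->1 1-p->2 1-r->2 2-p->3 2-r->3}
[1] R1 @ {0↦3, 1↦2}  ⇒  3 nodes, 4 edges  {0-p->1 1-p->1 1-p->2 1-r->2}
[2] R1 @ {0↦2, 1↦1}  ⇒  2 nodes, 2 edges  {0-p->1 1-p->1}
halt: no rule applies after step 2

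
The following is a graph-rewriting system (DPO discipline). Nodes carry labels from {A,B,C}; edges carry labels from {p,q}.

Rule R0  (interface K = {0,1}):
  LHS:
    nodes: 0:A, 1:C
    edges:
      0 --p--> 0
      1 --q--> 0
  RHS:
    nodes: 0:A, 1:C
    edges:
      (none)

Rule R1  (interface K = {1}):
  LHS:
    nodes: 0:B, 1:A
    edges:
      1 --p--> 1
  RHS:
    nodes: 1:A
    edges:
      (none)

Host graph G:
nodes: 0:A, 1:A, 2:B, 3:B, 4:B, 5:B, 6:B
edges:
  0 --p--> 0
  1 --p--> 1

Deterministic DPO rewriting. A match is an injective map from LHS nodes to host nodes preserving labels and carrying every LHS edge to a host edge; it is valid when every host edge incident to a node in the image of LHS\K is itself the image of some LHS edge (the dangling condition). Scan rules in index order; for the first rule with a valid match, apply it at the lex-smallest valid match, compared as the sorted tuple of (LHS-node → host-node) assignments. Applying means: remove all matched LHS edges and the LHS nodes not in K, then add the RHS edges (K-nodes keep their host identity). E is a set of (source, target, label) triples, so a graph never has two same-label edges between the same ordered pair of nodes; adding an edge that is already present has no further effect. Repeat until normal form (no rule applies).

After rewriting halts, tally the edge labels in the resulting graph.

start.  V:7 E:2  edges: 0-p->0 1-p->1
1. fire R1 via {0↦2, 1↦0}  →  V:6 E:1  edges: 1-p->1
2. fire R1 via {0↦3, 1↦1}  →  V:5 E:0  edges: ∅
halt: no rule applies after step 2
NF edges: []

Answer: (no edges)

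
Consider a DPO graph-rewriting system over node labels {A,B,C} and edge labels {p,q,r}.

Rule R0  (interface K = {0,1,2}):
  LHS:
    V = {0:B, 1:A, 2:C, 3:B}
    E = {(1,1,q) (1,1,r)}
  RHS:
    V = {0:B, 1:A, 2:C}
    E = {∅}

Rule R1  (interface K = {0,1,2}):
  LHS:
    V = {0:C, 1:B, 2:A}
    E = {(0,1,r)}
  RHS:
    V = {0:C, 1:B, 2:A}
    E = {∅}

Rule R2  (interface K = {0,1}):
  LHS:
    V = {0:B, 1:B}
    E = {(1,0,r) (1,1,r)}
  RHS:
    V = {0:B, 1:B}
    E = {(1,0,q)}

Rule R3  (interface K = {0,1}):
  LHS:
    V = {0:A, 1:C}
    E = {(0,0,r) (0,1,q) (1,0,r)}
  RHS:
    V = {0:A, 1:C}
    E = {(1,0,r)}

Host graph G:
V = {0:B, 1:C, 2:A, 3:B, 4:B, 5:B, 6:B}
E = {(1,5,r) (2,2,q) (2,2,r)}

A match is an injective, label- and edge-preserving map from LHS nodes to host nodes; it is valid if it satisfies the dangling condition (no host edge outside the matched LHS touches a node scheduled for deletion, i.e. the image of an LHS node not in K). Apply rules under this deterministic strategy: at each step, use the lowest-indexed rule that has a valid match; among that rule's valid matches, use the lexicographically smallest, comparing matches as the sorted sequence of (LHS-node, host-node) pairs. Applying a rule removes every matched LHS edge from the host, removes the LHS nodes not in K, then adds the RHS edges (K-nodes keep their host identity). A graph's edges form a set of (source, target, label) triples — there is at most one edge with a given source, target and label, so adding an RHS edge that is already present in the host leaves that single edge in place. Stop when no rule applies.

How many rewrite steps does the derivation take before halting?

Answer: 2

Derivation:
[0] host  ⇒  7 nodes, 3 edges  {1-r->5 2-q->2 2-r->2}
[1] R0 @ {0↦0, 1↦2, 2↦1, 3↦3}  ⇒  6 nodes, 1 edges  {1-r->5}
[2] R1 @ {0↦1, 1↦5, 2↦2}  ⇒  6 nodes, 0 edges  {∅}
normal form: no rule applies after step 2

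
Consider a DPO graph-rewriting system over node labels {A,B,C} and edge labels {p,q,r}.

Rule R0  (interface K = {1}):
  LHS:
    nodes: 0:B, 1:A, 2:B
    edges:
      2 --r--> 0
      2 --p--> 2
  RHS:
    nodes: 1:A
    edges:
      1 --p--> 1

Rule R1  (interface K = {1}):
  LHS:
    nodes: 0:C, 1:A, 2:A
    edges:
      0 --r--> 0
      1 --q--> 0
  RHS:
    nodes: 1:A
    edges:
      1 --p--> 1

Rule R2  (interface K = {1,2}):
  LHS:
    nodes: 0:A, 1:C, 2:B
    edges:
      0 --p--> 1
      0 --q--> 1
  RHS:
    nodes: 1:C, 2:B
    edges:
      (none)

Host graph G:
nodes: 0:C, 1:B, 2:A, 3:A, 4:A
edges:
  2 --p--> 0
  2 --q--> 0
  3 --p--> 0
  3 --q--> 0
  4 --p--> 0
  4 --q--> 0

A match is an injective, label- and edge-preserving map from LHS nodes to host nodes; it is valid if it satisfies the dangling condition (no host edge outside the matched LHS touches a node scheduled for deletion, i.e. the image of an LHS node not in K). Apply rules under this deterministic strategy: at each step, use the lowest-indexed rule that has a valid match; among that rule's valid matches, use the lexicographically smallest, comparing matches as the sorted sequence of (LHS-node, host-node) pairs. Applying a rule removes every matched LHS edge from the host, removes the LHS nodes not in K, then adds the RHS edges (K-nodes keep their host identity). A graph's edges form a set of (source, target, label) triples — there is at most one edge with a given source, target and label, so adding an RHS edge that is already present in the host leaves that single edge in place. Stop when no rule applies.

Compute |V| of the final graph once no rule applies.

Answer: 2

Derivation:
[0] host  ⇒  5 nodes, 6 edges  {2-p->0 2-q->0 3-p->0 3-q->0 4-p->0 4-q->0}
[1] R2 @ {0↦2, 1↦0, 2↦1}  ⇒  4 nodes, 4 edges  {3-p->0 3-q->0 4-p->0 4-q->0}
[2] R2 @ {0↦3, 1↦0, 2↦1}  ⇒  3 nodes, 2 edges  {4-p->0 4-q->0}
[3] R2 @ {0↦4, 1↦0, 2↦1}  ⇒  2 nodes, 0 edges  {∅}
final graph: no rule applies after step 3
NF nodes: {0:C, 1:B}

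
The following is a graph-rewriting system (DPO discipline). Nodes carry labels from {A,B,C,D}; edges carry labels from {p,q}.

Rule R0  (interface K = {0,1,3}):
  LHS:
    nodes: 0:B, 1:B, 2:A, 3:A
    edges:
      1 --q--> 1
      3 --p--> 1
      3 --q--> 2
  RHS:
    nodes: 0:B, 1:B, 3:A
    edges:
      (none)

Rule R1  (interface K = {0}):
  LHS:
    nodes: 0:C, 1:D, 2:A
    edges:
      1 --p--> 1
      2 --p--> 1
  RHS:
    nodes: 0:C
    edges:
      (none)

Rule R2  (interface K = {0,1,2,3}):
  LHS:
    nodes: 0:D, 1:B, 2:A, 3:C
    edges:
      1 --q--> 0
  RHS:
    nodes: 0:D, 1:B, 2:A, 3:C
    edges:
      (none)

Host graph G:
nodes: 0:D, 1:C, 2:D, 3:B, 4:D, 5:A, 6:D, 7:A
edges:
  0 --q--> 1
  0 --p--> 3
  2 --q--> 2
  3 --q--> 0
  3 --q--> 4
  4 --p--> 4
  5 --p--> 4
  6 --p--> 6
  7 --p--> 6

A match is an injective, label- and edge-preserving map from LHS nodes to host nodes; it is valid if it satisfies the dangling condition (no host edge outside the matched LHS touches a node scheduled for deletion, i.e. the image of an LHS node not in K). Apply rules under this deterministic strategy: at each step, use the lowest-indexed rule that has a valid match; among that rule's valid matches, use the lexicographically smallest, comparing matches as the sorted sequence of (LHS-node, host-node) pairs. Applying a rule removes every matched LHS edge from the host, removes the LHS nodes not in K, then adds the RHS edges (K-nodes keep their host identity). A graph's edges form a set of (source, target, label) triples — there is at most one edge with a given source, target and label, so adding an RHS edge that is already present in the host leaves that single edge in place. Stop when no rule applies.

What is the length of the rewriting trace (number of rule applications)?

Answer: 4

Rewrite trace:
start.  V:8 E:9  edges: 0-q->1 0-p->3 2-q->2 3-q->0 3-q->4 4-p->4 5-p->4 6-p->6 7-p->6
1. fire R1 via {0↦1, 1↦6, 2↦7}  →  V:6 E:7  edges: 0-q->1 0-p->3 2-q->2 3-q->0 3-q->4 4-p->4 5-p->4
2. fire R2 via {0↦0, 1↦3, 2↦5, 3↦1}  →  V:6 E:6  edges: 0-q->1 0-p->3 2-q->2 3-q->4 4-p->4 5-p->4
3. fire R2 via {0↦4, 1↦3, 2↦5, 3↦1}  →  V:6 E:5  edges: 0-q->1 0-p->3 2-q->2 4-p->4 5-p->4
4. fire R1 via {0↦1, 1↦4, 2↦5}  →  V:4 E:3  edges: 0-q->1 0-p->3 2-q->2
final graph: no rule applies after step 4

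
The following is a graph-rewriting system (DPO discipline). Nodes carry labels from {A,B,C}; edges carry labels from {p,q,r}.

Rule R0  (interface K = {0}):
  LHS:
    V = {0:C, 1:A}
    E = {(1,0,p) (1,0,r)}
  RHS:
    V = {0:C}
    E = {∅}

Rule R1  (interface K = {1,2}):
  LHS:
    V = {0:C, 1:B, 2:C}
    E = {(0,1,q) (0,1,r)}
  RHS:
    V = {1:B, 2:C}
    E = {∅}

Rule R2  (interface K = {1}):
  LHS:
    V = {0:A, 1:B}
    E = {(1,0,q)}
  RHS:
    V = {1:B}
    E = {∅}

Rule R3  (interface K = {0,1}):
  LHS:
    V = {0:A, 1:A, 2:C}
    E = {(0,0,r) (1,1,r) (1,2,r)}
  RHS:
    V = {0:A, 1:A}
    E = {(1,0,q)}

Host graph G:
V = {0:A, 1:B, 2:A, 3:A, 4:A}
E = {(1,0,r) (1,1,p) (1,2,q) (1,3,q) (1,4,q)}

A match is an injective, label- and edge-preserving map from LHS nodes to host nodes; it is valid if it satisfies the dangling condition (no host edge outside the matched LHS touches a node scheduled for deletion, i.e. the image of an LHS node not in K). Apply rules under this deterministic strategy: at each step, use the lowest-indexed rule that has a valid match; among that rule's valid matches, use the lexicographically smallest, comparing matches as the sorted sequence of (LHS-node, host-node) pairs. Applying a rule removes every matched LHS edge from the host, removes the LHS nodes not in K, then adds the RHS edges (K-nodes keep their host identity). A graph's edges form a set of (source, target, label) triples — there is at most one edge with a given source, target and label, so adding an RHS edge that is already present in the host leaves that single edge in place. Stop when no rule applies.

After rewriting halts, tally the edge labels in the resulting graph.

Answer: p:1 r:1

Steps:
initial: |V|=5 |E|=5  E = 1-r->0 1-p->1 1-q->2 1-q->3 1-q->4
step 1: apply R2 at {0↦2, 1↦1}  → |V|=4 |E|=4  E = 1-r->0 1-p->1 1-q->3 1-q->4
step 2: apply R2 at {0↦3, 1↦1}  → |V|=3 |E|=3  E = 1-r->0 1-p->1 1-q->4
step 3: apply R2 at {0↦4, 1↦1}  → |V|=2 |E|=2  E = 1-r->0 1-p->1
halt: no rule applies after step 3
NF edges: [(1, 0, 'r'), (1, 1, 'p')]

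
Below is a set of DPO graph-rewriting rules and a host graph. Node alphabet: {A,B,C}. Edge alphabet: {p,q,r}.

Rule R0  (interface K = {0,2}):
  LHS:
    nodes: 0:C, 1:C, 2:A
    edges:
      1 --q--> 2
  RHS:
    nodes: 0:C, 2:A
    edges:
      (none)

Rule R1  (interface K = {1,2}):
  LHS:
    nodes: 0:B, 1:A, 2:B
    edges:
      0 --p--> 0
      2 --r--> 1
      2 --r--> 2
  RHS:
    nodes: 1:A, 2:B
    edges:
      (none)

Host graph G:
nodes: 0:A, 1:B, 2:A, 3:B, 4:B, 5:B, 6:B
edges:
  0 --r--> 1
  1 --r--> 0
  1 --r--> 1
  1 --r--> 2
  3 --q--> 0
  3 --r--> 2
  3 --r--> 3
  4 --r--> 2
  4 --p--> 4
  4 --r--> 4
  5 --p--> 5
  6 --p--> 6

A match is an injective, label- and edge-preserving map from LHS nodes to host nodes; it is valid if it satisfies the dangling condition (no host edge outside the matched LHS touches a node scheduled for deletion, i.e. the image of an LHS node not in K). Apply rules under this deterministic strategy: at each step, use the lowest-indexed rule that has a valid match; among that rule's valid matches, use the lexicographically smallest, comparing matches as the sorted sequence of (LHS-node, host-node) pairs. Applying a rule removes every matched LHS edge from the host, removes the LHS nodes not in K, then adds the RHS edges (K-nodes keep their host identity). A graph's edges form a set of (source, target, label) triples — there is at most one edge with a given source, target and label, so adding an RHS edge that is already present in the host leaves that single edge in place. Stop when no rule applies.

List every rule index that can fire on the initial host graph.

Answer: [R1]

Steps:
R0: no valid match — LHS pattern not found
R1: 8 valid matches — {0↦5, 1↦0, 2↦1}, {0↦5, 1↦2, 2↦1}, {0↦5, 1↦2, 2↦3} (+5 more)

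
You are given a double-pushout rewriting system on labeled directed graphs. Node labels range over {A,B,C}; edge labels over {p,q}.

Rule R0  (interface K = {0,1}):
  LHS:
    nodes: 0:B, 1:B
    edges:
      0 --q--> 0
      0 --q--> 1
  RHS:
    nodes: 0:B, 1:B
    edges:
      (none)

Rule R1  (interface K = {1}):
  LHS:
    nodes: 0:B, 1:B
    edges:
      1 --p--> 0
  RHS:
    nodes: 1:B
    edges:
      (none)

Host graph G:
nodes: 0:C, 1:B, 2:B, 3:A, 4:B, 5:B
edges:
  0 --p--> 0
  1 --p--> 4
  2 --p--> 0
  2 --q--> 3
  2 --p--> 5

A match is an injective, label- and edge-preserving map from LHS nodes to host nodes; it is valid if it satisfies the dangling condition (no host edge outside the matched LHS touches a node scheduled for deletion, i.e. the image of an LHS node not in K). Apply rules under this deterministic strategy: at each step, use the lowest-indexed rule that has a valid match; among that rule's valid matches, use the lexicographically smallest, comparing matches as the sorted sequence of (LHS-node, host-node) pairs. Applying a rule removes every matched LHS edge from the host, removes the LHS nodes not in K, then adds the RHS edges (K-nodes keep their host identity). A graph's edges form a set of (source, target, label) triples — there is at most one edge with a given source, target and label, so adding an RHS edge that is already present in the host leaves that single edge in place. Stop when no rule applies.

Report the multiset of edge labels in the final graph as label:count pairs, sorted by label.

Answer: p:2 q:1

Rewrite trace:
[0] host  ⇒  6 nodes, 5 edges  {0-p->0 1-p->4 2-p->0 2-q->3 2-p->5}
[1] R1 @ {0↦4, 1↦1}  ⇒  5 nodes, 4 edges  {0-p->0 2-p->0 2-q->3 2-p->5}
[2] R1 @ {0↦5, 1↦2}  ⇒  4 nodes, 3 edges  {0-p->0 2-p->0 2-q->3}
final graph: no rule applies after step 2
NF edges: [(0, 0, 'p'), (2, 0, 'p'), (2, 3, 'q')]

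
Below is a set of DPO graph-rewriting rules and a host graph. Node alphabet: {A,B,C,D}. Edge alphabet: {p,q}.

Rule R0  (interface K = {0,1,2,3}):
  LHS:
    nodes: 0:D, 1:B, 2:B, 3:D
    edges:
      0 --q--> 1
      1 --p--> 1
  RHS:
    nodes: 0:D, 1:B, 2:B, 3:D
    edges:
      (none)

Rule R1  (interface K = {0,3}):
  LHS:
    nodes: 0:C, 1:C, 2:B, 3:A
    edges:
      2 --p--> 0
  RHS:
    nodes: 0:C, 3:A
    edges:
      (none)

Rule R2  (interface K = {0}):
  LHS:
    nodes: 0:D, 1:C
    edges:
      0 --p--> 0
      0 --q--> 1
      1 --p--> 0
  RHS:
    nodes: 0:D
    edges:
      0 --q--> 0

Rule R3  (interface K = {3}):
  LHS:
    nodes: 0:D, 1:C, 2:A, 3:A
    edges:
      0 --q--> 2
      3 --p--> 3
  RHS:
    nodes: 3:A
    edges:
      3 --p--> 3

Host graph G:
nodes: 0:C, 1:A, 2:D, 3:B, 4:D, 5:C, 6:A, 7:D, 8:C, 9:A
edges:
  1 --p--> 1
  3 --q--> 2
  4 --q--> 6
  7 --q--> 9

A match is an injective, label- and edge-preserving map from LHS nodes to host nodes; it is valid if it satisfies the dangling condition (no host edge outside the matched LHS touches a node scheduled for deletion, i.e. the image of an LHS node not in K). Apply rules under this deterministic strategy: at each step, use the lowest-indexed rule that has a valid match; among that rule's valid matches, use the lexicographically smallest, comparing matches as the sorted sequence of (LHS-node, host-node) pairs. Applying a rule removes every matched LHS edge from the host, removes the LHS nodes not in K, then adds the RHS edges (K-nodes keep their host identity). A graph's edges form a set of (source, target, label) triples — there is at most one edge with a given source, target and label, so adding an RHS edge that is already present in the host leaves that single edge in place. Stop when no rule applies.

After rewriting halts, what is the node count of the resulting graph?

Answer: 4

Derivation:
initial: |V|=10 |E|=4  E = 1-p->1 3-q->2 4-q->6 7-q->9
step 1: apply R3 at {0↦4, 1↦0, 2↦6, 3↦1}  → |V|=7 |E|=3  E = 1-p->1 3-q->2 7-q->9
step 2: apply R3 at {0↦7, 1↦5, 2↦9, 3↦1}  → |V|=4 |E|=2  E = 1-p->1 3-q->2
halt: no rule applies after step 2
NF nodes: {1:A, 2:D, 3:B, 8:C}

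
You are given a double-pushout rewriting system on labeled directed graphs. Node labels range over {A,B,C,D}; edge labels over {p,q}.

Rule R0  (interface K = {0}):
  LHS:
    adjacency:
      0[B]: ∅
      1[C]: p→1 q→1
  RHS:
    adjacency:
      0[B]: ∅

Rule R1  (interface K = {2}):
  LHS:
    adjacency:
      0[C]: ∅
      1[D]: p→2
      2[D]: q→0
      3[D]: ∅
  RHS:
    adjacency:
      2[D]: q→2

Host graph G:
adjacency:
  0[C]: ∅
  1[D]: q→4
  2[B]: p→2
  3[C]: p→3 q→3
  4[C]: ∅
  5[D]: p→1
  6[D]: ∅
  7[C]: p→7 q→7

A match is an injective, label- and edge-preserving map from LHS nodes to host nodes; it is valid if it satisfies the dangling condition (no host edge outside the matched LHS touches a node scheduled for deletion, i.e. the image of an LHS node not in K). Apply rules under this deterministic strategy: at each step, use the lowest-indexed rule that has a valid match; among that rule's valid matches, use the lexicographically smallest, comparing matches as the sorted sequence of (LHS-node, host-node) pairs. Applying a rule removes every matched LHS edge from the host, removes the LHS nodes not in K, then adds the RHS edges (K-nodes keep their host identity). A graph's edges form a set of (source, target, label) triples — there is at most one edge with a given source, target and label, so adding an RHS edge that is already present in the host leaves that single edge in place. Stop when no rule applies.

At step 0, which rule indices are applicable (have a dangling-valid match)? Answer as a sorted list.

Answer: [R0,R1]

Rewrite trace:
R0: 2 valid matches — {0↦2, 1↦3}, {0↦2, 1↦7}
R1: 1 valid match — {0↦4, 1↦5, 2↦1, 3↦6}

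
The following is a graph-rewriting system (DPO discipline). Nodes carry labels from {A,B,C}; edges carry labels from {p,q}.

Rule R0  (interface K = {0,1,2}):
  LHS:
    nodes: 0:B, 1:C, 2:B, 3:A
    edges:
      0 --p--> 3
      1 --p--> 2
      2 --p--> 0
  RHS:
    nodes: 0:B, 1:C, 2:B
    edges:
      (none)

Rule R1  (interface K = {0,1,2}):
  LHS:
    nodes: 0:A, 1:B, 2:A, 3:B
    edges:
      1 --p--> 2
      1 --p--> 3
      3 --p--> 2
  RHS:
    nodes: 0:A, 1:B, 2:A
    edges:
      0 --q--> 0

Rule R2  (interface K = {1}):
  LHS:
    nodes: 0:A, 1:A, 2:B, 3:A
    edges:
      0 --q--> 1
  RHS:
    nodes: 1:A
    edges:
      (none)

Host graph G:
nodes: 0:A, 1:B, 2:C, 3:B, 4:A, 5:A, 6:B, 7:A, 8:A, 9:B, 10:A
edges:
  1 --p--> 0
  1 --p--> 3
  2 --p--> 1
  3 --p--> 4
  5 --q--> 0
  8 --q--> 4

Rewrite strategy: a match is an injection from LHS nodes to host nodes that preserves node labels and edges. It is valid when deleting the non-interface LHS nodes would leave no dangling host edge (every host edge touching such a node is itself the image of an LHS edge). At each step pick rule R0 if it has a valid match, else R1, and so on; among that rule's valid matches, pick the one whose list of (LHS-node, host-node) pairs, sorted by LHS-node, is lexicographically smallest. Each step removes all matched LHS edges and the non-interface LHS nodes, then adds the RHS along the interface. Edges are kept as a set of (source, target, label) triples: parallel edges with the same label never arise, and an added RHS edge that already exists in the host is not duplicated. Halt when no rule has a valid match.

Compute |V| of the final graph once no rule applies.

[0] host  ⇒  11 nodes, 6 edges  {1-p->0 1-p->3 2-p->1 3-p->4 5-q->0 8-q->4}
[1] R2 @ {0↦5, 1↦0, 2↦6, 3↦7}  ⇒  8 nodes, 5 edges  {1-p->0 1-p->3 2-p->1 3-p->4 8-q->4}
[2] R2 @ {0↦8, 1↦4, 2↦9, 3↦10}  ⇒  5 nodes, 4 edges  {1-p->0 1-p->3 2-p->1 3-p->4}
[3] R0 @ {0↦3, 1↦2, 2↦1, 3↦4}  ⇒  4 nodes, 1 edges  {1-p->0}
normal form: no rule applies after step 3
NF nodes: {0:A, 1:B, 2:C, 3:B}

Answer: 4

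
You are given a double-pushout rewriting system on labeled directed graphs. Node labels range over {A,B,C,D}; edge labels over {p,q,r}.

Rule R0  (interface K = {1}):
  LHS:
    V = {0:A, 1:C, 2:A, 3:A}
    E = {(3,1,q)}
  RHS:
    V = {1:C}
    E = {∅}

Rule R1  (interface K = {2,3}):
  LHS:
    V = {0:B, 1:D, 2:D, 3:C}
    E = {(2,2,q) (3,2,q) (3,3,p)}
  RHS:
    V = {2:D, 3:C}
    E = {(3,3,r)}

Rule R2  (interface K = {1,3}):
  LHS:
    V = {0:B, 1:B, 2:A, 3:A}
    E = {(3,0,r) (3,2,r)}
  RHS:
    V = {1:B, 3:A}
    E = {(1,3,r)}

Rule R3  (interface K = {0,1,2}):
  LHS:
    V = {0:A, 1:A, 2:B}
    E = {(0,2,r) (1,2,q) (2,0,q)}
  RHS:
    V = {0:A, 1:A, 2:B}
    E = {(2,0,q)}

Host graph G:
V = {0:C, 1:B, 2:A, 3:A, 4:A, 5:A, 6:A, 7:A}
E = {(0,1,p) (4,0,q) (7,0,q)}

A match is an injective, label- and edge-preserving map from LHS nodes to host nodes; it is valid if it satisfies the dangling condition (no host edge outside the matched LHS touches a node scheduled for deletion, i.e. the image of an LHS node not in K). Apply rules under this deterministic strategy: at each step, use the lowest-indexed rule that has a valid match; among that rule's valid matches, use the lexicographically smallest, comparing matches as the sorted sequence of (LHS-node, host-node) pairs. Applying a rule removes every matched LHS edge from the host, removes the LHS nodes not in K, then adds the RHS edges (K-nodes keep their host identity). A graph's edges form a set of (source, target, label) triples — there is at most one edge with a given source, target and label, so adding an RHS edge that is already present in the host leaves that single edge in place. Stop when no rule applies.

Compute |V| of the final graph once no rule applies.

[0] host  ⇒  8 nodes, 3 edges  {0-p->1 4-q->0 7-q->0}
[1] R0 @ {0↦2, 1↦0, 2↦3, 3↦4}  ⇒  5 nodes, 2 edges  {0-p->1 7-q->0}
[2] R0 @ {0↦5, 1↦0, 2↦6, 3↦7}  ⇒  2 nodes, 1 edges  {0-p->1}
normal form: no rule applies after step 2
NF nodes: {0:C, 1:B}

Answer: 2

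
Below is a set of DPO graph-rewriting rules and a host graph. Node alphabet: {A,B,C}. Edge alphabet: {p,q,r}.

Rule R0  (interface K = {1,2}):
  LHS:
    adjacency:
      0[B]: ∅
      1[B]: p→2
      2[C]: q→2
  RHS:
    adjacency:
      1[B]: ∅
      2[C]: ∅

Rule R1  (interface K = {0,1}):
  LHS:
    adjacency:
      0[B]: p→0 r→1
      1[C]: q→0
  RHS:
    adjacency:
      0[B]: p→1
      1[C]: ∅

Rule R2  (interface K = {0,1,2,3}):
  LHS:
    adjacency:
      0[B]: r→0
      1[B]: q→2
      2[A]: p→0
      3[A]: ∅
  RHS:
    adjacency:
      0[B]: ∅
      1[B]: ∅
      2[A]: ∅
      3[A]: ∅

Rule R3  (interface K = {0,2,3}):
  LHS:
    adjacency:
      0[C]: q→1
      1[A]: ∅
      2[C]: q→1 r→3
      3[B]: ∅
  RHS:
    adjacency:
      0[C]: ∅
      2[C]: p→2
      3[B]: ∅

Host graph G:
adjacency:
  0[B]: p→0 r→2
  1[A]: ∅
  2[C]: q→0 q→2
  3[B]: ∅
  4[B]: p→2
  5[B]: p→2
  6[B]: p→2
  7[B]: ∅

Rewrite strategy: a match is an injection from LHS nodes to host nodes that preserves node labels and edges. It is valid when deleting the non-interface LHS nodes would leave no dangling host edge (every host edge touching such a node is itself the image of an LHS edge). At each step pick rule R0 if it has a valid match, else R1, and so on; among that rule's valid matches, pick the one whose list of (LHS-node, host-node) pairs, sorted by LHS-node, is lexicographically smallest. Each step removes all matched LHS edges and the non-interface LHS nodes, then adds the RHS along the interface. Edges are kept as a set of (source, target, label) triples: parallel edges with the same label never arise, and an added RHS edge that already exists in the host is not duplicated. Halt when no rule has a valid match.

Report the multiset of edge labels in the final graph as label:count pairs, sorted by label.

start.  V:8 E:7  edges: 0-p->0 0-r->2 2-q->0 2-q->2 4-p->2 5-p->2 6-p->2
1. fire R0 via {0↦3, 1↦4, 2↦2}  →  V:7 E:5  edges: 0-p->0 0-r->2 2-q->0 5-p->2 6-p->2
2. fire R1 via {0↦0, 1↦2}  →  V:7 E:3  edges: 0-p->2 5-p->2 6-p->2
halt: no rule applies after step 2
NF edges: [(0, 2, 'p'), (5, 2, 'p'), (6, 2, 'p')]

Answer: p:3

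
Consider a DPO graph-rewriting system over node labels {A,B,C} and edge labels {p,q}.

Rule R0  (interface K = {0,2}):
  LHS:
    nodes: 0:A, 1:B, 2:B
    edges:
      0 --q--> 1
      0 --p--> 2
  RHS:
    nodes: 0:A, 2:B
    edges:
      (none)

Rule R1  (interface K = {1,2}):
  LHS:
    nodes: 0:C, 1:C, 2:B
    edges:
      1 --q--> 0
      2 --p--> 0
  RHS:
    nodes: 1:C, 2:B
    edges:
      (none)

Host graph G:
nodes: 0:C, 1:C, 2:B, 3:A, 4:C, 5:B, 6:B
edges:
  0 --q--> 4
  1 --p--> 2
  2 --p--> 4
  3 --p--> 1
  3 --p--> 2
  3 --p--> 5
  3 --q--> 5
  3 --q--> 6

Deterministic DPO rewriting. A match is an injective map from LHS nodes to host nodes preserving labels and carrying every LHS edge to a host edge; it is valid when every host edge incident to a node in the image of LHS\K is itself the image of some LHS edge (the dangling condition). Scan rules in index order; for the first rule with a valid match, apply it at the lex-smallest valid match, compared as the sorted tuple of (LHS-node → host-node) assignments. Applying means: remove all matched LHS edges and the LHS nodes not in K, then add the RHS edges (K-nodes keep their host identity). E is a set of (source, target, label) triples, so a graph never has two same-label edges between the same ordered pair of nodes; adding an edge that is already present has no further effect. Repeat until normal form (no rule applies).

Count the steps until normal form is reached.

Answer: 2

Derivation:
start.  V:7 E:8  edges: 0-q->4 1-p->2 2-p->4 3-p->1 3-p->2 3-p->5 3-q->5 3-q->6
1. fire R0 via {0↦3, 1↦6, 2↦2}  →  V:6 E:6  edges: 0-q->4 1-p->2 2-p->4 3-p->1 3-p->5 3-q->5
2. fire R1 via {0↦4, 1↦0, 2↦2}  →  V:5 E:4  edges: 1-p->2 3-p->1 3-p->5 3-q->5
final graph: no rule applies after step 2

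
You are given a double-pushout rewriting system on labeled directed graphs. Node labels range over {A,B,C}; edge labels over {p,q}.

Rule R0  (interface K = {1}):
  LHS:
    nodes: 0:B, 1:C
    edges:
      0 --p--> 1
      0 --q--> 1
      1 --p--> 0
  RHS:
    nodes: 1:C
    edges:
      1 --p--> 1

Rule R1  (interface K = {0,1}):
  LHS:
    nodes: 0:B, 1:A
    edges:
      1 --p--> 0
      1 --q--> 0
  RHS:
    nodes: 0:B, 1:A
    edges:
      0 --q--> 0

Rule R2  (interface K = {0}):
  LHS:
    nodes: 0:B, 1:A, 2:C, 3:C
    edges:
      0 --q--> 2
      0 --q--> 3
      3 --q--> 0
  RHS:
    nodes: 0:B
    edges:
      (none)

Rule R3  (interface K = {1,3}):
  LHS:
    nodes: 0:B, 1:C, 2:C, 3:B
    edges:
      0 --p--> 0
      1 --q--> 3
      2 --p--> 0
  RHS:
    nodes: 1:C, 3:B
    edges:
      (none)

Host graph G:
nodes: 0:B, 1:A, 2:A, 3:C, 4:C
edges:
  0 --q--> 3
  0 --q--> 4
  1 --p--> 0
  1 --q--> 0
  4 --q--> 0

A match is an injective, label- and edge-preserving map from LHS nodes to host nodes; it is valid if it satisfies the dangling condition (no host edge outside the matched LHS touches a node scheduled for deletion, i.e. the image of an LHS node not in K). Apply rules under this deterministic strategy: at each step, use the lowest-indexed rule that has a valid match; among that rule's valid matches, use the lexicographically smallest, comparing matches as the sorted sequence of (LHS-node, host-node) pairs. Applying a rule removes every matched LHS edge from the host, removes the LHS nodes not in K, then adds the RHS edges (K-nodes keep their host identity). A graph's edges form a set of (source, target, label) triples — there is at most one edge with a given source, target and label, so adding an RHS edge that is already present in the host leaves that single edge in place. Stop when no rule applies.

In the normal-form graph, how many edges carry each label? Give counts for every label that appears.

start.  V:5 E:5  edges: 0-q->3 0-q->4 1-p->0 1-q->0 4-q->0
1. fire R1 via {0↦0, 1↦1}  →  V:5 E:4  edges: 0-q->0 0-q->3 0-q->4 4-q->0
2. fire R2 via {0↦0, 1↦1, 2↦3, 3↦4}  →  V:2 E:1  edges: 0-q->0
final graph: no rule applies after step 2
NF edges: [(0, 0, 'q')]

Answer: q:1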